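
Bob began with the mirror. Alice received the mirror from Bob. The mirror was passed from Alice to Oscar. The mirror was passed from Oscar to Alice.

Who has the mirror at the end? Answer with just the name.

Tracking the mirror through each event:
Start: Bob has the mirror.
After event 1: Alice has the mirror.
After event 2: Oscar has the mirror.
After event 3: Alice has the mirror.

Answer: Alice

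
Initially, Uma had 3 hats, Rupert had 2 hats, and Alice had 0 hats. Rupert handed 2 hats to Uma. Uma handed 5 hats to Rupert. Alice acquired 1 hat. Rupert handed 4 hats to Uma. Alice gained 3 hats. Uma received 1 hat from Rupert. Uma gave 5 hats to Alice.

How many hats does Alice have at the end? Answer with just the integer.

Answer: 9

Derivation:
Tracking counts step by step:
Start: Uma=3, Rupert=2, Alice=0
Event 1 (Rupert -> Uma, 2): Rupert: 2 -> 0, Uma: 3 -> 5. State: Uma=5, Rupert=0, Alice=0
Event 2 (Uma -> Rupert, 5): Uma: 5 -> 0, Rupert: 0 -> 5. State: Uma=0, Rupert=5, Alice=0
Event 3 (Alice +1): Alice: 0 -> 1. State: Uma=0, Rupert=5, Alice=1
Event 4 (Rupert -> Uma, 4): Rupert: 5 -> 1, Uma: 0 -> 4. State: Uma=4, Rupert=1, Alice=1
Event 5 (Alice +3): Alice: 1 -> 4. State: Uma=4, Rupert=1, Alice=4
Event 6 (Rupert -> Uma, 1): Rupert: 1 -> 0, Uma: 4 -> 5. State: Uma=5, Rupert=0, Alice=4
Event 7 (Uma -> Alice, 5): Uma: 5 -> 0, Alice: 4 -> 9. State: Uma=0, Rupert=0, Alice=9

Alice's final count: 9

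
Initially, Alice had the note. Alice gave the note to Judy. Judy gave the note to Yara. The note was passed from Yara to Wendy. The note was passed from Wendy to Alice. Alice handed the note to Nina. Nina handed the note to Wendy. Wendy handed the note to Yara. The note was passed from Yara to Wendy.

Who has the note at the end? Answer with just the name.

Tracking the note through each event:
Start: Alice has the note.
After event 1: Judy has the note.
After event 2: Yara has the note.
After event 3: Wendy has the note.
After event 4: Alice has the note.
After event 5: Nina has the note.
After event 6: Wendy has the note.
After event 7: Yara has the note.
After event 8: Wendy has the note.

Answer: Wendy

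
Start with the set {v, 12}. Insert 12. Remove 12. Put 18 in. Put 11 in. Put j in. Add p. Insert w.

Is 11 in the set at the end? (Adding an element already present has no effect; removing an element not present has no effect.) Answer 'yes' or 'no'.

Tracking the set through each operation:
Start: {12, v}
Event 1 (add 12): already present, no change. Set: {12, v}
Event 2 (remove 12): removed. Set: {v}
Event 3 (add 18): added. Set: {18, v}
Event 4 (add 11): added. Set: {11, 18, v}
Event 5 (add j): added. Set: {11, 18, j, v}
Event 6 (add p): added. Set: {11, 18, j, p, v}
Event 7 (add w): added. Set: {11, 18, j, p, v, w}

Final set: {11, 18, j, p, v, w} (size 6)
11 is in the final set.

Answer: yes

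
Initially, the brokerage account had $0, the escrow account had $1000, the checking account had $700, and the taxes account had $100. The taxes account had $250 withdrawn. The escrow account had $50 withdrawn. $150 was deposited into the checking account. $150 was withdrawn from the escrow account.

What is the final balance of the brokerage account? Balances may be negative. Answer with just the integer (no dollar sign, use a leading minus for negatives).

Answer: 0

Derivation:
Tracking account balances step by step:
Start: brokerage=0, escrow=1000, checking=700, taxes=100
Event 1 (withdraw 250 from taxes): taxes: 100 - 250 = -150. Balances: brokerage=0, escrow=1000, checking=700, taxes=-150
Event 2 (withdraw 50 from escrow): escrow: 1000 - 50 = 950. Balances: brokerage=0, escrow=950, checking=700, taxes=-150
Event 3 (deposit 150 to checking): checking: 700 + 150 = 850. Balances: brokerage=0, escrow=950, checking=850, taxes=-150
Event 4 (withdraw 150 from escrow): escrow: 950 - 150 = 800. Balances: brokerage=0, escrow=800, checking=850, taxes=-150

Final balance of brokerage: 0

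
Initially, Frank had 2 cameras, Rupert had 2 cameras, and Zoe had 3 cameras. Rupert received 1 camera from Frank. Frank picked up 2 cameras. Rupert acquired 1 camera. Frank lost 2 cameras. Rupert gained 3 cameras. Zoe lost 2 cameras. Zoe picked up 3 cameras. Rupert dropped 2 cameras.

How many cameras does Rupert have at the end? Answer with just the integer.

Answer: 5

Derivation:
Tracking counts step by step:
Start: Frank=2, Rupert=2, Zoe=3
Event 1 (Frank -> Rupert, 1): Frank: 2 -> 1, Rupert: 2 -> 3. State: Frank=1, Rupert=3, Zoe=3
Event 2 (Frank +2): Frank: 1 -> 3. State: Frank=3, Rupert=3, Zoe=3
Event 3 (Rupert +1): Rupert: 3 -> 4. State: Frank=3, Rupert=4, Zoe=3
Event 4 (Frank -2): Frank: 3 -> 1. State: Frank=1, Rupert=4, Zoe=3
Event 5 (Rupert +3): Rupert: 4 -> 7. State: Frank=1, Rupert=7, Zoe=3
Event 6 (Zoe -2): Zoe: 3 -> 1. State: Frank=1, Rupert=7, Zoe=1
Event 7 (Zoe +3): Zoe: 1 -> 4. State: Frank=1, Rupert=7, Zoe=4
Event 8 (Rupert -2): Rupert: 7 -> 5. State: Frank=1, Rupert=5, Zoe=4

Rupert's final count: 5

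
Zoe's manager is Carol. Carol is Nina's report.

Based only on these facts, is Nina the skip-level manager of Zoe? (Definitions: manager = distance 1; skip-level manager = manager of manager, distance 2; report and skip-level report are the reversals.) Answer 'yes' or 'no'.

Reconstructing the manager chain from the given facts:
  Nina -> Carol -> Zoe
(each arrow means 'manager of the next')
Positions in the chain (0 = top):
  position of Nina: 0
  position of Carol: 1
  position of Zoe: 2

Nina is at position 0, Zoe is at position 2; signed distance (j - i) = 2.
'skip-level manager' requires j - i = 2. Actual distance is 2, so the relation HOLDS.

Answer: yes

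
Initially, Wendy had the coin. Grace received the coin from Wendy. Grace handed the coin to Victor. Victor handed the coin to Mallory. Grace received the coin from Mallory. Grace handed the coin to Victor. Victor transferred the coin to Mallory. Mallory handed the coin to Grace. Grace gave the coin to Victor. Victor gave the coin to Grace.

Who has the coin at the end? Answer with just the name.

Tracking the coin through each event:
Start: Wendy has the coin.
After event 1: Grace has the coin.
After event 2: Victor has the coin.
After event 3: Mallory has the coin.
After event 4: Grace has the coin.
After event 5: Victor has the coin.
After event 6: Mallory has the coin.
After event 7: Grace has the coin.
After event 8: Victor has the coin.
After event 9: Grace has the coin.

Answer: Grace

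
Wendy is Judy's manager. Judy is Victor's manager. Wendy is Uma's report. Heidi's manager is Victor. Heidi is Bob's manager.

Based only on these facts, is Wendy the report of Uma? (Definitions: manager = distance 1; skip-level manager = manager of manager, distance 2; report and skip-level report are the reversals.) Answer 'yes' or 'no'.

Reconstructing the manager chain from the given facts:
  Uma -> Wendy -> Judy -> Victor -> Heidi -> Bob
(each arrow means 'manager of the next')
Positions in the chain (0 = top):
  position of Uma: 0
  position of Wendy: 1
  position of Judy: 2
  position of Victor: 3
  position of Heidi: 4
  position of Bob: 5

Wendy is at position 1, Uma is at position 0; signed distance (j - i) = -1.
'report' requires j - i = -1. Actual distance is -1, so the relation HOLDS.

Answer: yes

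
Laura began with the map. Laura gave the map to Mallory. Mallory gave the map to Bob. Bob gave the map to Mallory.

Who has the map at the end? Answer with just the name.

Tracking the map through each event:
Start: Laura has the map.
After event 1: Mallory has the map.
After event 2: Bob has the map.
After event 3: Mallory has the map.

Answer: Mallory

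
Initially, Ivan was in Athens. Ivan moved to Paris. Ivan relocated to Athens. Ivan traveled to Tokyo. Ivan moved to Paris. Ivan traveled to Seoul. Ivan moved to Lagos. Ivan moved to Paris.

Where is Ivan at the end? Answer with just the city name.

Answer: Paris

Derivation:
Tracking Ivan's location:
Start: Ivan is in Athens.
After move 1: Athens -> Paris. Ivan is in Paris.
After move 2: Paris -> Athens. Ivan is in Athens.
After move 3: Athens -> Tokyo. Ivan is in Tokyo.
After move 4: Tokyo -> Paris. Ivan is in Paris.
After move 5: Paris -> Seoul. Ivan is in Seoul.
After move 6: Seoul -> Lagos. Ivan is in Lagos.
After move 7: Lagos -> Paris. Ivan is in Paris.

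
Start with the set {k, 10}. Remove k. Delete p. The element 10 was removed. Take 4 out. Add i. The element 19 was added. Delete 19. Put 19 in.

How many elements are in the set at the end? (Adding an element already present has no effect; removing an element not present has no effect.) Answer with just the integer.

Answer: 2

Derivation:
Tracking the set through each operation:
Start: {10, k}
Event 1 (remove k): removed. Set: {10}
Event 2 (remove p): not present, no change. Set: {10}
Event 3 (remove 10): removed. Set: {}
Event 4 (remove 4): not present, no change. Set: {}
Event 5 (add i): added. Set: {i}
Event 6 (add 19): added. Set: {19, i}
Event 7 (remove 19): removed. Set: {i}
Event 8 (add 19): added. Set: {19, i}

Final set: {19, i} (size 2)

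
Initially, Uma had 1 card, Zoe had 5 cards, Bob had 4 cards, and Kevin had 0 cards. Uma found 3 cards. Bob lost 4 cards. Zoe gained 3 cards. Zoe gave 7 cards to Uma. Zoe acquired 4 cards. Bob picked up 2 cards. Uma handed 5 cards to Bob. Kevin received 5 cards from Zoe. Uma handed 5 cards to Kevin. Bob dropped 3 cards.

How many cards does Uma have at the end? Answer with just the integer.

Answer: 1

Derivation:
Tracking counts step by step:
Start: Uma=1, Zoe=5, Bob=4, Kevin=0
Event 1 (Uma +3): Uma: 1 -> 4. State: Uma=4, Zoe=5, Bob=4, Kevin=0
Event 2 (Bob -4): Bob: 4 -> 0. State: Uma=4, Zoe=5, Bob=0, Kevin=0
Event 3 (Zoe +3): Zoe: 5 -> 8. State: Uma=4, Zoe=8, Bob=0, Kevin=0
Event 4 (Zoe -> Uma, 7): Zoe: 8 -> 1, Uma: 4 -> 11. State: Uma=11, Zoe=1, Bob=0, Kevin=0
Event 5 (Zoe +4): Zoe: 1 -> 5. State: Uma=11, Zoe=5, Bob=0, Kevin=0
Event 6 (Bob +2): Bob: 0 -> 2. State: Uma=11, Zoe=5, Bob=2, Kevin=0
Event 7 (Uma -> Bob, 5): Uma: 11 -> 6, Bob: 2 -> 7. State: Uma=6, Zoe=5, Bob=7, Kevin=0
Event 8 (Zoe -> Kevin, 5): Zoe: 5 -> 0, Kevin: 0 -> 5. State: Uma=6, Zoe=0, Bob=7, Kevin=5
Event 9 (Uma -> Kevin, 5): Uma: 6 -> 1, Kevin: 5 -> 10. State: Uma=1, Zoe=0, Bob=7, Kevin=10
Event 10 (Bob -3): Bob: 7 -> 4. State: Uma=1, Zoe=0, Bob=4, Kevin=10

Uma's final count: 1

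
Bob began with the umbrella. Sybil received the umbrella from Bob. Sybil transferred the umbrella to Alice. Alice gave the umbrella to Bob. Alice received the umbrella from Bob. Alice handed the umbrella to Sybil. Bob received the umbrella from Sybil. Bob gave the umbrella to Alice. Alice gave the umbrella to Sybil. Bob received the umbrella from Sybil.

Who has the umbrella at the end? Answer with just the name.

Tracking the umbrella through each event:
Start: Bob has the umbrella.
After event 1: Sybil has the umbrella.
After event 2: Alice has the umbrella.
After event 3: Bob has the umbrella.
After event 4: Alice has the umbrella.
After event 5: Sybil has the umbrella.
After event 6: Bob has the umbrella.
After event 7: Alice has the umbrella.
After event 8: Sybil has the umbrella.
After event 9: Bob has the umbrella.

Answer: Bob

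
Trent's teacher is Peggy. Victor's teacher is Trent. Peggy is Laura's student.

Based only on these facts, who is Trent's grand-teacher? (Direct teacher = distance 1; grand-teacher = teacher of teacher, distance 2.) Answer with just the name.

Answer: Laura

Derivation:
Reconstructing the teacher chain from the given facts:
  Laura -> Peggy -> Trent -> Victor
(each arrow means 'teacher of the next')
Positions in the chain (0 = top):
  position of Laura: 0
  position of Peggy: 1
  position of Trent: 2
  position of Victor: 3

Trent is at position 2; the grand-teacher is 2 steps up the chain, i.e. position 0: Laura.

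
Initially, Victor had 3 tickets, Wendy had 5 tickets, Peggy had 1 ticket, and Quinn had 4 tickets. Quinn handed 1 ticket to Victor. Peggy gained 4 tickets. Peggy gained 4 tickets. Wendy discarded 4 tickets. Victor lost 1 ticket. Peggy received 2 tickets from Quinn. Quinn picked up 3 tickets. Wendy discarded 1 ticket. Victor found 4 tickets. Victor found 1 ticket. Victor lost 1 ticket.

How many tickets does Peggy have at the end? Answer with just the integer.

Answer: 11

Derivation:
Tracking counts step by step:
Start: Victor=3, Wendy=5, Peggy=1, Quinn=4
Event 1 (Quinn -> Victor, 1): Quinn: 4 -> 3, Victor: 3 -> 4. State: Victor=4, Wendy=5, Peggy=1, Quinn=3
Event 2 (Peggy +4): Peggy: 1 -> 5. State: Victor=4, Wendy=5, Peggy=5, Quinn=3
Event 3 (Peggy +4): Peggy: 5 -> 9. State: Victor=4, Wendy=5, Peggy=9, Quinn=3
Event 4 (Wendy -4): Wendy: 5 -> 1. State: Victor=4, Wendy=1, Peggy=9, Quinn=3
Event 5 (Victor -1): Victor: 4 -> 3. State: Victor=3, Wendy=1, Peggy=9, Quinn=3
Event 6 (Quinn -> Peggy, 2): Quinn: 3 -> 1, Peggy: 9 -> 11. State: Victor=3, Wendy=1, Peggy=11, Quinn=1
Event 7 (Quinn +3): Quinn: 1 -> 4. State: Victor=3, Wendy=1, Peggy=11, Quinn=4
Event 8 (Wendy -1): Wendy: 1 -> 0. State: Victor=3, Wendy=0, Peggy=11, Quinn=4
Event 9 (Victor +4): Victor: 3 -> 7. State: Victor=7, Wendy=0, Peggy=11, Quinn=4
Event 10 (Victor +1): Victor: 7 -> 8. State: Victor=8, Wendy=0, Peggy=11, Quinn=4
Event 11 (Victor -1): Victor: 8 -> 7. State: Victor=7, Wendy=0, Peggy=11, Quinn=4

Peggy's final count: 11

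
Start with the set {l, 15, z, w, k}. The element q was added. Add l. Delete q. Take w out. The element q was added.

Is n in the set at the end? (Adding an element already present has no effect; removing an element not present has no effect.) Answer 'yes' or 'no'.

Answer: no

Derivation:
Tracking the set through each operation:
Start: {15, k, l, w, z}
Event 1 (add q): added. Set: {15, k, l, q, w, z}
Event 2 (add l): already present, no change. Set: {15, k, l, q, w, z}
Event 3 (remove q): removed. Set: {15, k, l, w, z}
Event 4 (remove w): removed. Set: {15, k, l, z}
Event 5 (add q): added. Set: {15, k, l, q, z}

Final set: {15, k, l, q, z} (size 5)
n is NOT in the final set.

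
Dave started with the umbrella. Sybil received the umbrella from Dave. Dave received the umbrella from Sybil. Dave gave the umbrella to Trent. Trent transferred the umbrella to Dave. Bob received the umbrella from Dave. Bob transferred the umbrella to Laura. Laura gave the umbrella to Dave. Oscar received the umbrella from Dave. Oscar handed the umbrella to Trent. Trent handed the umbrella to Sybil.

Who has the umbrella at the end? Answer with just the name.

Tracking the umbrella through each event:
Start: Dave has the umbrella.
After event 1: Sybil has the umbrella.
After event 2: Dave has the umbrella.
After event 3: Trent has the umbrella.
After event 4: Dave has the umbrella.
After event 5: Bob has the umbrella.
After event 6: Laura has the umbrella.
After event 7: Dave has the umbrella.
After event 8: Oscar has the umbrella.
After event 9: Trent has the umbrella.
After event 10: Sybil has the umbrella.

Answer: Sybil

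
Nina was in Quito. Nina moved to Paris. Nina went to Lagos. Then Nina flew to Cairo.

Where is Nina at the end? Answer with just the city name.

Tracking Nina's location:
Start: Nina is in Quito.
After move 1: Quito -> Paris. Nina is in Paris.
After move 2: Paris -> Lagos. Nina is in Lagos.
After move 3: Lagos -> Cairo. Nina is in Cairo.

Answer: Cairo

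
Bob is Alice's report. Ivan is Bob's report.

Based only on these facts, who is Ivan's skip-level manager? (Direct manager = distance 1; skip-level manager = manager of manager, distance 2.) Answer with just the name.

Reconstructing the manager chain from the given facts:
  Alice -> Bob -> Ivan
(each arrow means 'manager of the next')
Positions in the chain (0 = top):
  position of Alice: 0
  position of Bob: 1
  position of Ivan: 2

Ivan is at position 2; the skip-level manager is 2 steps up the chain, i.e. position 0: Alice.

Answer: Alice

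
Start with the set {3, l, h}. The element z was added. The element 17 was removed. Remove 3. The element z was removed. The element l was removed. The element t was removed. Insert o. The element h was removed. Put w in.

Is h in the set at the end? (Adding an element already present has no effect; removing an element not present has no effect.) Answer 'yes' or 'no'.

Answer: no

Derivation:
Tracking the set through each operation:
Start: {3, h, l}
Event 1 (add z): added. Set: {3, h, l, z}
Event 2 (remove 17): not present, no change. Set: {3, h, l, z}
Event 3 (remove 3): removed. Set: {h, l, z}
Event 4 (remove z): removed. Set: {h, l}
Event 5 (remove l): removed. Set: {h}
Event 6 (remove t): not present, no change. Set: {h}
Event 7 (add o): added. Set: {h, o}
Event 8 (remove h): removed. Set: {o}
Event 9 (add w): added. Set: {o, w}

Final set: {o, w} (size 2)
h is NOT in the final set.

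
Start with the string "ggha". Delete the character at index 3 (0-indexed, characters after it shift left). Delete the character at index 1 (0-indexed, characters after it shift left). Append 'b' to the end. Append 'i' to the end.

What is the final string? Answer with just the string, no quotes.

Applying each edit step by step:
Start: "ggha"
Op 1 (delete idx 3 = 'a'): "ggha" -> "ggh"
Op 2 (delete idx 1 = 'g'): "ggh" -> "gh"
Op 3 (append 'b'): "gh" -> "ghb"
Op 4 (append 'i'): "ghb" -> "ghbi"

Answer: ghbi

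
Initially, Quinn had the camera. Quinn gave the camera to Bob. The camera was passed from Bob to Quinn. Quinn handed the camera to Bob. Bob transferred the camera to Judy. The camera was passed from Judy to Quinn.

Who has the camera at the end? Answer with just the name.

Answer: Quinn

Derivation:
Tracking the camera through each event:
Start: Quinn has the camera.
After event 1: Bob has the camera.
After event 2: Quinn has the camera.
After event 3: Bob has the camera.
After event 4: Judy has the camera.
After event 5: Quinn has the camera.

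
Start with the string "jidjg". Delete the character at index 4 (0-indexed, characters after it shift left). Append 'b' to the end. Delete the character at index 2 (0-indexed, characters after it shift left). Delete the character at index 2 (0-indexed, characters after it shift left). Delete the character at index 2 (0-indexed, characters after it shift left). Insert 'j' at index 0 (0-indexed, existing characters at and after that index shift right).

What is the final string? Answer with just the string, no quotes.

Applying each edit step by step:
Start: "jidjg"
Op 1 (delete idx 4 = 'g'): "jidjg" -> "jidj"
Op 2 (append 'b'): "jidj" -> "jidjb"
Op 3 (delete idx 2 = 'd'): "jidjb" -> "jijb"
Op 4 (delete idx 2 = 'j'): "jijb" -> "jib"
Op 5 (delete idx 2 = 'b'): "jib" -> "ji"
Op 6 (insert 'j' at idx 0): "ji" -> "jji"

Answer: jji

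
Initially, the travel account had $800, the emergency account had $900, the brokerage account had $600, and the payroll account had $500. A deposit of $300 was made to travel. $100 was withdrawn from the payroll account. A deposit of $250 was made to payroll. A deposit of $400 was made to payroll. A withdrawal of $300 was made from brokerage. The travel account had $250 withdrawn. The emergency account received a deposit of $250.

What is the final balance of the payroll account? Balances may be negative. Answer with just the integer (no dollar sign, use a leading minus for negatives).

Answer: 1050

Derivation:
Tracking account balances step by step:
Start: travel=800, emergency=900, brokerage=600, payroll=500
Event 1 (deposit 300 to travel): travel: 800 + 300 = 1100. Balances: travel=1100, emergency=900, brokerage=600, payroll=500
Event 2 (withdraw 100 from payroll): payroll: 500 - 100 = 400. Balances: travel=1100, emergency=900, brokerage=600, payroll=400
Event 3 (deposit 250 to payroll): payroll: 400 + 250 = 650. Balances: travel=1100, emergency=900, brokerage=600, payroll=650
Event 4 (deposit 400 to payroll): payroll: 650 + 400 = 1050. Balances: travel=1100, emergency=900, brokerage=600, payroll=1050
Event 5 (withdraw 300 from brokerage): brokerage: 600 - 300 = 300. Balances: travel=1100, emergency=900, brokerage=300, payroll=1050
Event 6 (withdraw 250 from travel): travel: 1100 - 250 = 850. Balances: travel=850, emergency=900, brokerage=300, payroll=1050
Event 7 (deposit 250 to emergency): emergency: 900 + 250 = 1150. Balances: travel=850, emergency=1150, brokerage=300, payroll=1050

Final balance of payroll: 1050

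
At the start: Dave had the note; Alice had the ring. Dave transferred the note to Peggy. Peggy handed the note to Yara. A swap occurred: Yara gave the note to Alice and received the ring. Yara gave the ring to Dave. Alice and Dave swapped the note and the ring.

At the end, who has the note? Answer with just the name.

Tracking all object holders:
Start: note:Dave, ring:Alice
Event 1 (give note: Dave -> Peggy). State: note:Peggy, ring:Alice
Event 2 (give note: Peggy -> Yara). State: note:Yara, ring:Alice
Event 3 (swap note<->ring: now note:Alice, ring:Yara). State: note:Alice, ring:Yara
Event 4 (give ring: Yara -> Dave). State: note:Alice, ring:Dave
Event 5 (swap note<->ring: now note:Dave, ring:Alice). State: note:Dave, ring:Alice

Final state: note:Dave, ring:Alice
The note is held by Dave.

Answer: Dave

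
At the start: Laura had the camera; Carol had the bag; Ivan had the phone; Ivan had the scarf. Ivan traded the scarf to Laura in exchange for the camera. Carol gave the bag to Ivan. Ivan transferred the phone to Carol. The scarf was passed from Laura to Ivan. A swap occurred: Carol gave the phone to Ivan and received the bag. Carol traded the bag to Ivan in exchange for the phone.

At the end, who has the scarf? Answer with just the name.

Tracking all object holders:
Start: camera:Laura, bag:Carol, phone:Ivan, scarf:Ivan
Event 1 (swap scarf<->camera: now scarf:Laura, camera:Ivan). State: camera:Ivan, bag:Carol, phone:Ivan, scarf:Laura
Event 2 (give bag: Carol -> Ivan). State: camera:Ivan, bag:Ivan, phone:Ivan, scarf:Laura
Event 3 (give phone: Ivan -> Carol). State: camera:Ivan, bag:Ivan, phone:Carol, scarf:Laura
Event 4 (give scarf: Laura -> Ivan). State: camera:Ivan, bag:Ivan, phone:Carol, scarf:Ivan
Event 5 (swap phone<->bag: now phone:Ivan, bag:Carol). State: camera:Ivan, bag:Carol, phone:Ivan, scarf:Ivan
Event 6 (swap bag<->phone: now bag:Ivan, phone:Carol). State: camera:Ivan, bag:Ivan, phone:Carol, scarf:Ivan

Final state: camera:Ivan, bag:Ivan, phone:Carol, scarf:Ivan
The scarf is held by Ivan.

Answer: Ivan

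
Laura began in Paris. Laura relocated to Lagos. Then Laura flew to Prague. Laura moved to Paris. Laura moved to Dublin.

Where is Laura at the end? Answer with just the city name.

Answer: Dublin

Derivation:
Tracking Laura's location:
Start: Laura is in Paris.
After move 1: Paris -> Lagos. Laura is in Lagos.
After move 2: Lagos -> Prague. Laura is in Prague.
After move 3: Prague -> Paris. Laura is in Paris.
After move 4: Paris -> Dublin. Laura is in Dublin.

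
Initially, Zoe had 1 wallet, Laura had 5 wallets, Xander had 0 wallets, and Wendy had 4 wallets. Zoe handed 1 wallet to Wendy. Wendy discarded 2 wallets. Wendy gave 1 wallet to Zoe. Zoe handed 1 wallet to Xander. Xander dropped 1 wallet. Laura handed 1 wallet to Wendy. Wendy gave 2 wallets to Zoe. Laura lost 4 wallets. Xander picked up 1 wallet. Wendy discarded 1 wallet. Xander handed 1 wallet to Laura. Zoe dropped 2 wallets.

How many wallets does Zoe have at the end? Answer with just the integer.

Answer: 0

Derivation:
Tracking counts step by step:
Start: Zoe=1, Laura=5, Xander=0, Wendy=4
Event 1 (Zoe -> Wendy, 1): Zoe: 1 -> 0, Wendy: 4 -> 5. State: Zoe=0, Laura=5, Xander=0, Wendy=5
Event 2 (Wendy -2): Wendy: 5 -> 3. State: Zoe=0, Laura=5, Xander=0, Wendy=3
Event 3 (Wendy -> Zoe, 1): Wendy: 3 -> 2, Zoe: 0 -> 1. State: Zoe=1, Laura=5, Xander=0, Wendy=2
Event 4 (Zoe -> Xander, 1): Zoe: 1 -> 0, Xander: 0 -> 1. State: Zoe=0, Laura=5, Xander=1, Wendy=2
Event 5 (Xander -1): Xander: 1 -> 0. State: Zoe=0, Laura=5, Xander=0, Wendy=2
Event 6 (Laura -> Wendy, 1): Laura: 5 -> 4, Wendy: 2 -> 3. State: Zoe=0, Laura=4, Xander=0, Wendy=3
Event 7 (Wendy -> Zoe, 2): Wendy: 3 -> 1, Zoe: 0 -> 2. State: Zoe=2, Laura=4, Xander=0, Wendy=1
Event 8 (Laura -4): Laura: 4 -> 0. State: Zoe=2, Laura=0, Xander=0, Wendy=1
Event 9 (Xander +1): Xander: 0 -> 1. State: Zoe=2, Laura=0, Xander=1, Wendy=1
Event 10 (Wendy -1): Wendy: 1 -> 0. State: Zoe=2, Laura=0, Xander=1, Wendy=0
Event 11 (Xander -> Laura, 1): Xander: 1 -> 0, Laura: 0 -> 1. State: Zoe=2, Laura=1, Xander=0, Wendy=0
Event 12 (Zoe -2): Zoe: 2 -> 0. State: Zoe=0, Laura=1, Xander=0, Wendy=0

Zoe's final count: 0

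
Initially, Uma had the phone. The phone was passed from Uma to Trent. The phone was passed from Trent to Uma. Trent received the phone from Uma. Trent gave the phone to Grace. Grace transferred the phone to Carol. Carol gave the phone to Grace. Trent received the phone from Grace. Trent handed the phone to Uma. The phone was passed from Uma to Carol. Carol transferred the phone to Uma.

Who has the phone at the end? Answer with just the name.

Answer: Uma

Derivation:
Tracking the phone through each event:
Start: Uma has the phone.
After event 1: Trent has the phone.
After event 2: Uma has the phone.
After event 3: Trent has the phone.
After event 4: Grace has the phone.
After event 5: Carol has the phone.
After event 6: Grace has the phone.
After event 7: Trent has the phone.
After event 8: Uma has the phone.
After event 9: Carol has the phone.
After event 10: Uma has the phone.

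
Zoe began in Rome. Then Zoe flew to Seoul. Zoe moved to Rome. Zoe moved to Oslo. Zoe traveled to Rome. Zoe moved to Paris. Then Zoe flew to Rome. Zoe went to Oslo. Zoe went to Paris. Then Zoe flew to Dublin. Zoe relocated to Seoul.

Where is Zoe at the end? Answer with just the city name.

Answer: Seoul

Derivation:
Tracking Zoe's location:
Start: Zoe is in Rome.
After move 1: Rome -> Seoul. Zoe is in Seoul.
After move 2: Seoul -> Rome. Zoe is in Rome.
After move 3: Rome -> Oslo. Zoe is in Oslo.
After move 4: Oslo -> Rome. Zoe is in Rome.
After move 5: Rome -> Paris. Zoe is in Paris.
After move 6: Paris -> Rome. Zoe is in Rome.
After move 7: Rome -> Oslo. Zoe is in Oslo.
After move 8: Oslo -> Paris. Zoe is in Paris.
After move 9: Paris -> Dublin. Zoe is in Dublin.
After move 10: Dublin -> Seoul. Zoe is in Seoul.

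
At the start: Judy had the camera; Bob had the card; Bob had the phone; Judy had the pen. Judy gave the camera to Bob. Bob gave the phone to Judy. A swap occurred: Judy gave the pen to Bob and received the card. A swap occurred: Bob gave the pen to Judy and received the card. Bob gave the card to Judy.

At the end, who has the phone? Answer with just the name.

Answer: Judy

Derivation:
Tracking all object holders:
Start: camera:Judy, card:Bob, phone:Bob, pen:Judy
Event 1 (give camera: Judy -> Bob). State: camera:Bob, card:Bob, phone:Bob, pen:Judy
Event 2 (give phone: Bob -> Judy). State: camera:Bob, card:Bob, phone:Judy, pen:Judy
Event 3 (swap pen<->card: now pen:Bob, card:Judy). State: camera:Bob, card:Judy, phone:Judy, pen:Bob
Event 4 (swap pen<->card: now pen:Judy, card:Bob). State: camera:Bob, card:Bob, phone:Judy, pen:Judy
Event 5 (give card: Bob -> Judy). State: camera:Bob, card:Judy, phone:Judy, pen:Judy

Final state: camera:Bob, card:Judy, phone:Judy, pen:Judy
The phone is held by Judy.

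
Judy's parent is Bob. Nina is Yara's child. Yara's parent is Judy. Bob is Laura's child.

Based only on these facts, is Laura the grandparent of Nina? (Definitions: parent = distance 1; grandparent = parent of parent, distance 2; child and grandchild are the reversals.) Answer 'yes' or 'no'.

Reconstructing the parent chain from the given facts:
  Laura -> Bob -> Judy -> Yara -> Nina
(each arrow means 'parent of the next')
Positions in the chain (0 = top):
  position of Laura: 0
  position of Bob: 1
  position of Judy: 2
  position of Yara: 3
  position of Nina: 4

Laura is at position 0, Nina is at position 4; signed distance (j - i) = 4.
'grandparent' requires j - i = 2. Actual distance is 4, so the relation does NOT hold.

Answer: no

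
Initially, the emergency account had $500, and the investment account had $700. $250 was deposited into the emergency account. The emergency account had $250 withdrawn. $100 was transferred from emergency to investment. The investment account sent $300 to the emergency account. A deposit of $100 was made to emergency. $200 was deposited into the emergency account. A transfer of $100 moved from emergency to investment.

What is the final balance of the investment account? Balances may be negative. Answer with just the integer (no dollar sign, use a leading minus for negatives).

Tracking account balances step by step:
Start: emergency=500, investment=700
Event 1 (deposit 250 to emergency): emergency: 500 + 250 = 750. Balances: emergency=750, investment=700
Event 2 (withdraw 250 from emergency): emergency: 750 - 250 = 500. Balances: emergency=500, investment=700
Event 3 (transfer 100 emergency -> investment): emergency: 500 - 100 = 400, investment: 700 + 100 = 800. Balances: emergency=400, investment=800
Event 4 (transfer 300 investment -> emergency): investment: 800 - 300 = 500, emergency: 400 + 300 = 700. Balances: emergency=700, investment=500
Event 5 (deposit 100 to emergency): emergency: 700 + 100 = 800. Balances: emergency=800, investment=500
Event 6 (deposit 200 to emergency): emergency: 800 + 200 = 1000. Balances: emergency=1000, investment=500
Event 7 (transfer 100 emergency -> investment): emergency: 1000 - 100 = 900, investment: 500 + 100 = 600. Balances: emergency=900, investment=600

Final balance of investment: 600

Answer: 600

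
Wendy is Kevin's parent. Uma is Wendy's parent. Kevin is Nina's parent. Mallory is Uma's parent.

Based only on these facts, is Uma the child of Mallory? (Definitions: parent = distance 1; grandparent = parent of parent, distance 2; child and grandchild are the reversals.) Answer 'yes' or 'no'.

Reconstructing the parent chain from the given facts:
  Mallory -> Uma -> Wendy -> Kevin -> Nina
(each arrow means 'parent of the next')
Positions in the chain (0 = top):
  position of Mallory: 0
  position of Uma: 1
  position of Wendy: 2
  position of Kevin: 3
  position of Nina: 4

Uma is at position 1, Mallory is at position 0; signed distance (j - i) = -1.
'child' requires j - i = -1. Actual distance is -1, so the relation HOLDS.

Answer: yes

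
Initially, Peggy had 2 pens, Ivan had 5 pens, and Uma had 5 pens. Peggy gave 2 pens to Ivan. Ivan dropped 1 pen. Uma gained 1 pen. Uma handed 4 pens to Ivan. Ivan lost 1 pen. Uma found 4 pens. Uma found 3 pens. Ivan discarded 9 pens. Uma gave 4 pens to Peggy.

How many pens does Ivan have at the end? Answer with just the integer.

Answer: 0

Derivation:
Tracking counts step by step:
Start: Peggy=2, Ivan=5, Uma=5
Event 1 (Peggy -> Ivan, 2): Peggy: 2 -> 0, Ivan: 5 -> 7. State: Peggy=0, Ivan=7, Uma=5
Event 2 (Ivan -1): Ivan: 7 -> 6. State: Peggy=0, Ivan=6, Uma=5
Event 3 (Uma +1): Uma: 5 -> 6. State: Peggy=0, Ivan=6, Uma=6
Event 4 (Uma -> Ivan, 4): Uma: 6 -> 2, Ivan: 6 -> 10. State: Peggy=0, Ivan=10, Uma=2
Event 5 (Ivan -1): Ivan: 10 -> 9. State: Peggy=0, Ivan=9, Uma=2
Event 6 (Uma +4): Uma: 2 -> 6. State: Peggy=0, Ivan=9, Uma=6
Event 7 (Uma +3): Uma: 6 -> 9. State: Peggy=0, Ivan=9, Uma=9
Event 8 (Ivan -9): Ivan: 9 -> 0. State: Peggy=0, Ivan=0, Uma=9
Event 9 (Uma -> Peggy, 4): Uma: 9 -> 5, Peggy: 0 -> 4. State: Peggy=4, Ivan=0, Uma=5

Ivan's final count: 0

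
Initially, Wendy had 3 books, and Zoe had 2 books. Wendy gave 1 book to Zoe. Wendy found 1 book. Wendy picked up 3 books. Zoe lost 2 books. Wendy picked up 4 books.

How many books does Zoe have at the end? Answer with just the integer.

Answer: 1

Derivation:
Tracking counts step by step:
Start: Wendy=3, Zoe=2
Event 1 (Wendy -> Zoe, 1): Wendy: 3 -> 2, Zoe: 2 -> 3. State: Wendy=2, Zoe=3
Event 2 (Wendy +1): Wendy: 2 -> 3. State: Wendy=3, Zoe=3
Event 3 (Wendy +3): Wendy: 3 -> 6. State: Wendy=6, Zoe=3
Event 4 (Zoe -2): Zoe: 3 -> 1. State: Wendy=6, Zoe=1
Event 5 (Wendy +4): Wendy: 6 -> 10. State: Wendy=10, Zoe=1

Zoe's final count: 1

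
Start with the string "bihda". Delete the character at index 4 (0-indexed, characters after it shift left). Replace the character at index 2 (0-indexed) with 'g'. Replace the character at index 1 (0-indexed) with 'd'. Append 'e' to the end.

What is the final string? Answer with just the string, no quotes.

Applying each edit step by step:
Start: "bihda"
Op 1 (delete idx 4 = 'a'): "bihda" -> "bihd"
Op 2 (replace idx 2: 'h' -> 'g'): "bihd" -> "bigd"
Op 3 (replace idx 1: 'i' -> 'd'): "bigd" -> "bdgd"
Op 4 (append 'e'): "bdgd" -> "bdgde"

Answer: bdgde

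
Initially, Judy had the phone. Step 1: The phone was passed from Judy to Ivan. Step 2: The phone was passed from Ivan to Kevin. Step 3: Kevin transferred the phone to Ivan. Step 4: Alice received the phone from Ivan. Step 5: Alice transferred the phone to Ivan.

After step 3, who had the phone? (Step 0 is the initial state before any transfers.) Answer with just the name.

Tracking the phone holder through step 3:
After step 0 (start): Judy
After step 1: Ivan
After step 2: Kevin
After step 3: Ivan

At step 3, the holder is Ivan.

Answer: Ivan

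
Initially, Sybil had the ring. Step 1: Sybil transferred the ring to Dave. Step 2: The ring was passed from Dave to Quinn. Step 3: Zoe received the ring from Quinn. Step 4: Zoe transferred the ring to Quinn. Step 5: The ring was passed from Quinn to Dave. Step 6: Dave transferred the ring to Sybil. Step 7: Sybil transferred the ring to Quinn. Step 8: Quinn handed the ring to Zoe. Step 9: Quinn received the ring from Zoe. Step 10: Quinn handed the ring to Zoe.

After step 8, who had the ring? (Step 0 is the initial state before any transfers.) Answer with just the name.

Tracking the ring holder through step 8:
After step 0 (start): Sybil
After step 1: Dave
After step 2: Quinn
After step 3: Zoe
After step 4: Quinn
After step 5: Dave
After step 6: Sybil
After step 7: Quinn
After step 8: Zoe

At step 8, the holder is Zoe.

Answer: Zoe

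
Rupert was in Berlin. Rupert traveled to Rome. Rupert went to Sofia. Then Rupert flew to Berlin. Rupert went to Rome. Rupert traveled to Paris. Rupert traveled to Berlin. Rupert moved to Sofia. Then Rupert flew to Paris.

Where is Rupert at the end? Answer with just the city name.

Tracking Rupert's location:
Start: Rupert is in Berlin.
After move 1: Berlin -> Rome. Rupert is in Rome.
After move 2: Rome -> Sofia. Rupert is in Sofia.
After move 3: Sofia -> Berlin. Rupert is in Berlin.
After move 4: Berlin -> Rome. Rupert is in Rome.
After move 5: Rome -> Paris. Rupert is in Paris.
After move 6: Paris -> Berlin. Rupert is in Berlin.
After move 7: Berlin -> Sofia. Rupert is in Sofia.
After move 8: Sofia -> Paris. Rupert is in Paris.

Answer: Paris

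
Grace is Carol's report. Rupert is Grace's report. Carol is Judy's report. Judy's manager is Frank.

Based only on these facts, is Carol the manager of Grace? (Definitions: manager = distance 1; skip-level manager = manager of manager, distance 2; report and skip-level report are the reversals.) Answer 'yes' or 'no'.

Answer: yes

Derivation:
Reconstructing the manager chain from the given facts:
  Frank -> Judy -> Carol -> Grace -> Rupert
(each arrow means 'manager of the next')
Positions in the chain (0 = top):
  position of Frank: 0
  position of Judy: 1
  position of Carol: 2
  position of Grace: 3
  position of Rupert: 4

Carol is at position 2, Grace is at position 3; signed distance (j - i) = 1.
'manager' requires j - i = 1. Actual distance is 1, so the relation HOLDS.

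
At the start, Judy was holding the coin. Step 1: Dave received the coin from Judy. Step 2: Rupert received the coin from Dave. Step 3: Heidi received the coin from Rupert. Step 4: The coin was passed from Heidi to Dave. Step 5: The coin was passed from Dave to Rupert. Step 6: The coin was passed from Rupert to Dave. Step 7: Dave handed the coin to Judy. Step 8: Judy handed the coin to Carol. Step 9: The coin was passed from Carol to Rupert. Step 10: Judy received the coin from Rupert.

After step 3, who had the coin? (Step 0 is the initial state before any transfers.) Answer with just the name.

Tracking the coin holder through step 3:
After step 0 (start): Judy
After step 1: Dave
After step 2: Rupert
After step 3: Heidi

At step 3, the holder is Heidi.

Answer: Heidi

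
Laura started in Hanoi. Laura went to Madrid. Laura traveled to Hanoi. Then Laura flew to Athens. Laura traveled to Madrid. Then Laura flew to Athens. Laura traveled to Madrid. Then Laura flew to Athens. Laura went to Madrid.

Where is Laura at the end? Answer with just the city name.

Tracking Laura's location:
Start: Laura is in Hanoi.
After move 1: Hanoi -> Madrid. Laura is in Madrid.
After move 2: Madrid -> Hanoi. Laura is in Hanoi.
After move 3: Hanoi -> Athens. Laura is in Athens.
After move 4: Athens -> Madrid. Laura is in Madrid.
After move 5: Madrid -> Athens. Laura is in Athens.
After move 6: Athens -> Madrid. Laura is in Madrid.
After move 7: Madrid -> Athens. Laura is in Athens.
After move 8: Athens -> Madrid. Laura is in Madrid.

Answer: Madrid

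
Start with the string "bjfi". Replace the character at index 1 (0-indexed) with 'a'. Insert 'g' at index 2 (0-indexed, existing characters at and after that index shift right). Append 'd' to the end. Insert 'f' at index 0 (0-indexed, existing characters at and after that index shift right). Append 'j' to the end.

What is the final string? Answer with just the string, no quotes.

Applying each edit step by step:
Start: "bjfi"
Op 1 (replace idx 1: 'j' -> 'a'): "bjfi" -> "bafi"
Op 2 (insert 'g' at idx 2): "bafi" -> "bagfi"
Op 3 (append 'd'): "bagfi" -> "bagfid"
Op 4 (insert 'f' at idx 0): "bagfid" -> "fbagfid"
Op 5 (append 'j'): "fbagfid" -> "fbagfidj"

Answer: fbagfidj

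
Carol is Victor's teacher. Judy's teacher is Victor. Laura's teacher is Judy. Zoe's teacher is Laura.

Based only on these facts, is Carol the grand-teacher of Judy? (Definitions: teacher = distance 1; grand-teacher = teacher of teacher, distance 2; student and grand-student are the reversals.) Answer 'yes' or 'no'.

Reconstructing the teacher chain from the given facts:
  Carol -> Victor -> Judy -> Laura -> Zoe
(each arrow means 'teacher of the next')
Positions in the chain (0 = top):
  position of Carol: 0
  position of Victor: 1
  position of Judy: 2
  position of Laura: 3
  position of Zoe: 4

Carol is at position 0, Judy is at position 2; signed distance (j - i) = 2.
'grand-teacher' requires j - i = 2. Actual distance is 2, so the relation HOLDS.

Answer: yes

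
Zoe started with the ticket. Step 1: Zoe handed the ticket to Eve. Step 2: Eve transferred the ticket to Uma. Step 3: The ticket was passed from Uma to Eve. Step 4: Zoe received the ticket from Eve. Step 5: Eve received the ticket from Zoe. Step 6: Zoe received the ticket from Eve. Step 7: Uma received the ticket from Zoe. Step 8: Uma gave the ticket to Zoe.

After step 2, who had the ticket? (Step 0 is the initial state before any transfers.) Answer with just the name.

Answer: Uma

Derivation:
Tracking the ticket holder through step 2:
After step 0 (start): Zoe
After step 1: Eve
After step 2: Uma

At step 2, the holder is Uma.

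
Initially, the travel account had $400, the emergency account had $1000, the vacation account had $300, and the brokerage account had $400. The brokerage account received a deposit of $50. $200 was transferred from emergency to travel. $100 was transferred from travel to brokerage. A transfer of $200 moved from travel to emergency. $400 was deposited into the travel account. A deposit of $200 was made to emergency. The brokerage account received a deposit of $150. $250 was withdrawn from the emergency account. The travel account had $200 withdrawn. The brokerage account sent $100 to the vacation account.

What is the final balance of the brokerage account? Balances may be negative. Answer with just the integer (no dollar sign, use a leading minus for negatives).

Tracking account balances step by step:
Start: travel=400, emergency=1000, vacation=300, brokerage=400
Event 1 (deposit 50 to brokerage): brokerage: 400 + 50 = 450. Balances: travel=400, emergency=1000, vacation=300, brokerage=450
Event 2 (transfer 200 emergency -> travel): emergency: 1000 - 200 = 800, travel: 400 + 200 = 600. Balances: travel=600, emergency=800, vacation=300, brokerage=450
Event 3 (transfer 100 travel -> brokerage): travel: 600 - 100 = 500, brokerage: 450 + 100 = 550. Balances: travel=500, emergency=800, vacation=300, brokerage=550
Event 4 (transfer 200 travel -> emergency): travel: 500 - 200 = 300, emergency: 800 + 200 = 1000. Balances: travel=300, emergency=1000, vacation=300, brokerage=550
Event 5 (deposit 400 to travel): travel: 300 + 400 = 700. Balances: travel=700, emergency=1000, vacation=300, brokerage=550
Event 6 (deposit 200 to emergency): emergency: 1000 + 200 = 1200. Balances: travel=700, emergency=1200, vacation=300, brokerage=550
Event 7 (deposit 150 to brokerage): brokerage: 550 + 150 = 700. Balances: travel=700, emergency=1200, vacation=300, brokerage=700
Event 8 (withdraw 250 from emergency): emergency: 1200 - 250 = 950. Balances: travel=700, emergency=950, vacation=300, brokerage=700
Event 9 (withdraw 200 from travel): travel: 700 - 200 = 500. Balances: travel=500, emergency=950, vacation=300, brokerage=700
Event 10 (transfer 100 brokerage -> vacation): brokerage: 700 - 100 = 600, vacation: 300 + 100 = 400. Balances: travel=500, emergency=950, vacation=400, brokerage=600

Final balance of brokerage: 600

Answer: 600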